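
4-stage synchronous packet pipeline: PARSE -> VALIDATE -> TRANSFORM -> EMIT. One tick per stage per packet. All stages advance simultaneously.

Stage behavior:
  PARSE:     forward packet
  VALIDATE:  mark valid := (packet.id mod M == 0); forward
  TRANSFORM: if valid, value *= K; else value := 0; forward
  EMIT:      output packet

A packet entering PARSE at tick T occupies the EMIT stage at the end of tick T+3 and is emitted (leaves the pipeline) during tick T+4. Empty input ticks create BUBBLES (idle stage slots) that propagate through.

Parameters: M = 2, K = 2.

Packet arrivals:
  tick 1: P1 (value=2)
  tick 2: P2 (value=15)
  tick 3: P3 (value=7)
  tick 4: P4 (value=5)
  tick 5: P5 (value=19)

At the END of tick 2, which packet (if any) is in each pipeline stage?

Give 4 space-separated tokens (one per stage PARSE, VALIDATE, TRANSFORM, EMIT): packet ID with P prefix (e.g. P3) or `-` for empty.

Tick 1: [PARSE:P1(v=2,ok=F), VALIDATE:-, TRANSFORM:-, EMIT:-] out:-; in:P1
Tick 2: [PARSE:P2(v=15,ok=F), VALIDATE:P1(v=2,ok=F), TRANSFORM:-, EMIT:-] out:-; in:P2
At end of tick 2: ['P2', 'P1', '-', '-']

Answer: P2 P1 - -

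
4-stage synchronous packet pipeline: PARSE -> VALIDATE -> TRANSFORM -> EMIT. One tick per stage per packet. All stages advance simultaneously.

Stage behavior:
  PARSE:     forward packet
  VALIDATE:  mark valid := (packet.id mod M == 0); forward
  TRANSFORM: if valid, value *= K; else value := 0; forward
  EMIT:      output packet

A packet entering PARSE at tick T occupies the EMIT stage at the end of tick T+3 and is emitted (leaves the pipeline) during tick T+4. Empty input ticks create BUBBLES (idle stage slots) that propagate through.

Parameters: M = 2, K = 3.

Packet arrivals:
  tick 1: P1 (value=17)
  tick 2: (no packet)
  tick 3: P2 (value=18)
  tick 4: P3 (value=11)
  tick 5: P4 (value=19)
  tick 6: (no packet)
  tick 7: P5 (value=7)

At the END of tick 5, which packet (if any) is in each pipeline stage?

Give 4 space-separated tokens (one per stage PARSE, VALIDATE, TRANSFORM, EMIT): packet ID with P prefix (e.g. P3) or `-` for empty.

Answer: P4 P3 P2 -

Derivation:
Tick 1: [PARSE:P1(v=17,ok=F), VALIDATE:-, TRANSFORM:-, EMIT:-] out:-; in:P1
Tick 2: [PARSE:-, VALIDATE:P1(v=17,ok=F), TRANSFORM:-, EMIT:-] out:-; in:-
Tick 3: [PARSE:P2(v=18,ok=F), VALIDATE:-, TRANSFORM:P1(v=0,ok=F), EMIT:-] out:-; in:P2
Tick 4: [PARSE:P3(v=11,ok=F), VALIDATE:P2(v=18,ok=T), TRANSFORM:-, EMIT:P1(v=0,ok=F)] out:-; in:P3
Tick 5: [PARSE:P4(v=19,ok=F), VALIDATE:P3(v=11,ok=F), TRANSFORM:P2(v=54,ok=T), EMIT:-] out:P1(v=0); in:P4
At end of tick 5: ['P4', 'P3', 'P2', '-']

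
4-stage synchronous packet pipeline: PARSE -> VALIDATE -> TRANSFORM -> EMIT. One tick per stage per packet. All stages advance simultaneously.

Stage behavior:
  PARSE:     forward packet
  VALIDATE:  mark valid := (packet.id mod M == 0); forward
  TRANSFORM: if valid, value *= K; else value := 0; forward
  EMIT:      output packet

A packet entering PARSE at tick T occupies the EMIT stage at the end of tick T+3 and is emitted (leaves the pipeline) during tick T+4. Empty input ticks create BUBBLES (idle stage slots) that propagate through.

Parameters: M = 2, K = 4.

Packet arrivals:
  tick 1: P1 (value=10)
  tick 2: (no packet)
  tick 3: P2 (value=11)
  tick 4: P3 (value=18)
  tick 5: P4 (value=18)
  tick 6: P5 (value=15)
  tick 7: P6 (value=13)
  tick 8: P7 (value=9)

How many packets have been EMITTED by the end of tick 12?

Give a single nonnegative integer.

Answer: 7

Derivation:
Tick 1: [PARSE:P1(v=10,ok=F), VALIDATE:-, TRANSFORM:-, EMIT:-] out:-; in:P1
Tick 2: [PARSE:-, VALIDATE:P1(v=10,ok=F), TRANSFORM:-, EMIT:-] out:-; in:-
Tick 3: [PARSE:P2(v=11,ok=F), VALIDATE:-, TRANSFORM:P1(v=0,ok=F), EMIT:-] out:-; in:P2
Tick 4: [PARSE:P3(v=18,ok=F), VALIDATE:P2(v=11,ok=T), TRANSFORM:-, EMIT:P1(v=0,ok=F)] out:-; in:P3
Tick 5: [PARSE:P4(v=18,ok=F), VALIDATE:P3(v=18,ok=F), TRANSFORM:P2(v=44,ok=T), EMIT:-] out:P1(v=0); in:P4
Tick 6: [PARSE:P5(v=15,ok=F), VALIDATE:P4(v=18,ok=T), TRANSFORM:P3(v=0,ok=F), EMIT:P2(v=44,ok=T)] out:-; in:P5
Tick 7: [PARSE:P6(v=13,ok=F), VALIDATE:P5(v=15,ok=F), TRANSFORM:P4(v=72,ok=T), EMIT:P3(v=0,ok=F)] out:P2(v=44); in:P6
Tick 8: [PARSE:P7(v=9,ok=F), VALIDATE:P6(v=13,ok=T), TRANSFORM:P5(v=0,ok=F), EMIT:P4(v=72,ok=T)] out:P3(v=0); in:P7
Tick 9: [PARSE:-, VALIDATE:P7(v=9,ok=F), TRANSFORM:P6(v=52,ok=T), EMIT:P5(v=0,ok=F)] out:P4(v=72); in:-
Tick 10: [PARSE:-, VALIDATE:-, TRANSFORM:P7(v=0,ok=F), EMIT:P6(v=52,ok=T)] out:P5(v=0); in:-
Tick 11: [PARSE:-, VALIDATE:-, TRANSFORM:-, EMIT:P7(v=0,ok=F)] out:P6(v=52); in:-
Tick 12: [PARSE:-, VALIDATE:-, TRANSFORM:-, EMIT:-] out:P7(v=0); in:-
Emitted by tick 12: ['P1', 'P2', 'P3', 'P4', 'P5', 'P6', 'P7']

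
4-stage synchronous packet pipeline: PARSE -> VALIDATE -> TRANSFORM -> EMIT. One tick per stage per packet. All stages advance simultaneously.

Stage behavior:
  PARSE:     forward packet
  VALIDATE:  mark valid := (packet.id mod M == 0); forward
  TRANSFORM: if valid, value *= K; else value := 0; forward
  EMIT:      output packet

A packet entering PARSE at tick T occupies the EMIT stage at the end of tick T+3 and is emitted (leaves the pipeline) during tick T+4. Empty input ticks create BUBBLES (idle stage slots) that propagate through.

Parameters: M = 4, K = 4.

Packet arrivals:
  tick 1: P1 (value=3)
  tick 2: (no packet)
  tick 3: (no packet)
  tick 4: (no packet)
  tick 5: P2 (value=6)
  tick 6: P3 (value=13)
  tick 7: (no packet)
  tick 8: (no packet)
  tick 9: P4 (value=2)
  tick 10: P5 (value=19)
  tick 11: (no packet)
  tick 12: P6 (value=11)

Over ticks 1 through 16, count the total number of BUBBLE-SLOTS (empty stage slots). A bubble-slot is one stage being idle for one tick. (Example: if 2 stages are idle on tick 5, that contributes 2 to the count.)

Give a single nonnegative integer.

Tick 1: [PARSE:P1(v=3,ok=F), VALIDATE:-, TRANSFORM:-, EMIT:-] out:-; bubbles=3
Tick 2: [PARSE:-, VALIDATE:P1(v=3,ok=F), TRANSFORM:-, EMIT:-] out:-; bubbles=3
Tick 3: [PARSE:-, VALIDATE:-, TRANSFORM:P1(v=0,ok=F), EMIT:-] out:-; bubbles=3
Tick 4: [PARSE:-, VALIDATE:-, TRANSFORM:-, EMIT:P1(v=0,ok=F)] out:-; bubbles=3
Tick 5: [PARSE:P2(v=6,ok=F), VALIDATE:-, TRANSFORM:-, EMIT:-] out:P1(v=0); bubbles=3
Tick 6: [PARSE:P3(v=13,ok=F), VALIDATE:P2(v=6,ok=F), TRANSFORM:-, EMIT:-] out:-; bubbles=2
Tick 7: [PARSE:-, VALIDATE:P3(v=13,ok=F), TRANSFORM:P2(v=0,ok=F), EMIT:-] out:-; bubbles=2
Tick 8: [PARSE:-, VALIDATE:-, TRANSFORM:P3(v=0,ok=F), EMIT:P2(v=0,ok=F)] out:-; bubbles=2
Tick 9: [PARSE:P4(v=2,ok=F), VALIDATE:-, TRANSFORM:-, EMIT:P3(v=0,ok=F)] out:P2(v=0); bubbles=2
Tick 10: [PARSE:P5(v=19,ok=F), VALIDATE:P4(v=2,ok=T), TRANSFORM:-, EMIT:-] out:P3(v=0); bubbles=2
Tick 11: [PARSE:-, VALIDATE:P5(v=19,ok=F), TRANSFORM:P4(v=8,ok=T), EMIT:-] out:-; bubbles=2
Tick 12: [PARSE:P6(v=11,ok=F), VALIDATE:-, TRANSFORM:P5(v=0,ok=F), EMIT:P4(v=8,ok=T)] out:-; bubbles=1
Tick 13: [PARSE:-, VALIDATE:P6(v=11,ok=F), TRANSFORM:-, EMIT:P5(v=0,ok=F)] out:P4(v=8); bubbles=2
Tick 14: [PARSE:-, VALIDATE:-, TRANSFORM:P6(v=0,ok=F), EMIT:-] out:P5(v=0); bubbles=3
Tick 15: [PARSE:-, VALIDATE:-, TRANSFORM:-, EMIT:P6(v=0,ok=F)] out:-; bubbles=3
Tick 16: [PARSE:-, VALIDATE:-, TRANSFORM:-, EMIT:-] out:P6(v=0); bubbles=4
Total bubble-slots: 40

Answer: 40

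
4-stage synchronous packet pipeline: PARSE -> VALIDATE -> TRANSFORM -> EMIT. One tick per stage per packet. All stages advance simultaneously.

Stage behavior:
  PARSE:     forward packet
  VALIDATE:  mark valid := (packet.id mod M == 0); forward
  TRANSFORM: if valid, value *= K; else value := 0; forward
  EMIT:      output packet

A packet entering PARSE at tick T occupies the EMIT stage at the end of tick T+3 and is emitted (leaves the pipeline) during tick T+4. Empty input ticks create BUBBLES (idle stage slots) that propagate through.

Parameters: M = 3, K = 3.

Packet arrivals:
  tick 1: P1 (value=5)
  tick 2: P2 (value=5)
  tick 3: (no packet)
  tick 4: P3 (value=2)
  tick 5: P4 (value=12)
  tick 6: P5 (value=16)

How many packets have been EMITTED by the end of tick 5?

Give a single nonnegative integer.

Tick 1: [PARSE:P1(v=5,ok=F), VALIDATE:-, TRANSFORM:-, EMIT:-] out:-; in:P1
Tick 2: [PARSE:P2(v=5,ok=F), VALIDATE:P1(v=5,ok=F), TRANSFORM:-, EMIT:-] out:-; in:P2
Tick 3: [PARSE:-, VALIDATE:P2(v=5,ok=F), TRANSFORM:P1(v=0,ok=F), EMIT:-] out:-; in:-
Tick 4: [PARSE:P3(v=2,ok=F), VALIDATE:-, TRANSFORM:P2(v=0,ok=F), EMIT:P1(v=0,ok=F)] out:-; in:P3
Tick 5: [PARSE:P4(v=12,ok=F), VALIDATE:P3(v=2,ok=T), TRANSFORM:-, EMIT:P2(v=0,ok=F)] out:P1(v=0); in:P4
Emitted by tick 5: ['P1']

Answer: 1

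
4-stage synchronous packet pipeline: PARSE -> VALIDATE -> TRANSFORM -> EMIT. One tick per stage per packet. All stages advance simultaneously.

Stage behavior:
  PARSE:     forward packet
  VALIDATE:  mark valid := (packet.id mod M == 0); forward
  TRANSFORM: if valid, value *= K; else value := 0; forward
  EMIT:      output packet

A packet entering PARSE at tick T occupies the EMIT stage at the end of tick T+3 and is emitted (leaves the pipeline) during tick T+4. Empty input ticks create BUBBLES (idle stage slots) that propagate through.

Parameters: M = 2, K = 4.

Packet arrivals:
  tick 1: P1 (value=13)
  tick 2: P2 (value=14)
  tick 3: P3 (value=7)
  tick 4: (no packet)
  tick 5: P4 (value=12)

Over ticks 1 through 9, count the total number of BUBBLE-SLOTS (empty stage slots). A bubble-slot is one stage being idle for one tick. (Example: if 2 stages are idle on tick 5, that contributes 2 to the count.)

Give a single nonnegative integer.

Answer: 20

Derivation:
Tick 1: [PARSE:P1(v=13,ok=F), VALIDATE:-, TRANSFORM:-, EMIT:-] out:-; bubbles=3
Tick 2: [PARSE:P2(v=14,ok=F), VALIDATE:P1(v=13,ok=F), TRANSFORM:-, EMIT:-] out:-; bubbles=2
Tick 3: [PARSE:P3(v=7,ok=F), VALIDATE:P2(v=14,ok=T), TRANSFORM:P1(v=0,ok=F), EMIT:-] out:-; bubbles=1
Tick 4: [PARSE:-, VALIDATE:P3(v=7,ok=F), TRANSFORM:P2(v=56,ok=T), EMIT:P1(v=0,ok=F)] out:-; bubbles=1
Tick 5: [PARSE:P4(v=12,ok=F), VALIDATE:-, TRANSFORM:P3(v=0,ok=F), EMIT:P2(v=56,ok=T)] out:P1(v=0); bubbles=1
Tick 6: [PARSE:-, VALIDATE:P4(v=12,ok=T), TRANSFORM:-, EMIT:P3(v=0,ok=F)] out:P2(v=56); bubbles=2
Tick 7: [PARSE:-, VALIDATE:-, TRANSFORM:P4(v=48,ok=T), EMIT:-] out:P3(v=0); bubbles=3
Tick 8: [PARSE:-, VALIDATE:-, TRANSFORM:-, EMIT:P4(v=48,ok=T)] out:-; bubbles=3
Tick 9: [PARSE:-, VALIDATE:-, TRANSFORM:-, EMIT:-] out:P4(v=48); bubbles=4
Total bubble-slots: 20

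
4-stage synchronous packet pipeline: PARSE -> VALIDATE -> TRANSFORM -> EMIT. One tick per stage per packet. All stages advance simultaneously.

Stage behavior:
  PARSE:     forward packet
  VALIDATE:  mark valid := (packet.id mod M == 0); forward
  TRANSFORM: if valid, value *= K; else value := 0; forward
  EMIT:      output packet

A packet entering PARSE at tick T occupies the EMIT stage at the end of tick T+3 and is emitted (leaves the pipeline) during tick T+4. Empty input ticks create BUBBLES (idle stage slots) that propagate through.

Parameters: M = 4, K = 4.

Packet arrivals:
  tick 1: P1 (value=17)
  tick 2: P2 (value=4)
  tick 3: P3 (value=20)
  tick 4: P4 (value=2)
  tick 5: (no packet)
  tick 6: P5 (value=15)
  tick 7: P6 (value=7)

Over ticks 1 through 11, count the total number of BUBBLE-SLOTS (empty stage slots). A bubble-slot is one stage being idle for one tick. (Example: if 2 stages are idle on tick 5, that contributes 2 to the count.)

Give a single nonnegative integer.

Answer: 20

Derivation:
Tick 1: [PARSE:P1(v=17,ok=F), VALIDATE:-, TRANSFORM:-, EMIT:-] out:-; bubbles=3
Tick 2: [PARSE:P2(v=4,ok=F), VALIDATE:P1(v=17,ok=F), TRANSFORM:-, EMIT:-] out:-; bubbles=2
Tick 3: [PARSE:P3(v=20,ok=F), VALIDATE:P2(v=4,ok=F), TRANSFORM:P1(v=0,ok=F), EMIT:-] out:-; bubbles=1
Tick 4: [PARSE:P4(v=2,ok=F), VALIDATE:P3(v=20,ok=F), TRANSFORM:P2(v=0,ok=F), EMIT:P1(v=0,ok=F)] out:-; bubbles=0
Tick 5: [PARSE:-, VALIDATE:P4(v=2,ok=T), TRANSFORM:P3(v=0,ok=F), EMIT:P2(v=0,ok=F)] out:P1(v=0); bubbles=1
Tick 6: [PARSE:P5(v=15,ok=F), VALIDATE:-, TRANSFORM:P4(v=8,ok=T), EMIT:P3(v=0,ok=F)] out:P2(v=0); bubbles=1
Tick 7: [PARSE:P6(v=7,ok=F), VALIDATE:P5(v=15,ok=F), TRANSFORM:-, EMIT:P4(v=8,ok=T)] out:P3(v=0); bubbles=1
Tick 8: [PARSE:-, VALIDATE:P6(v=7,ok=F), TRANSFORM:P5(v=0,ok=F), EMIT:-] out:P4(v=8); bubbles=2
Tick 9: [PARSE:-, VALIDATE:-, TRANSFORM:P6(v=0,ok=F), EMIT:P5(v=0,ok=F)] out:-; bubbles=2
Tick 10: [PARSE:-, VALIDATE:-, TRANSFORM:-, EMIT:P6(v=0,ok=F)] out:P5(v=0); bubbles=3
Tick 11: [PARSE:-, VALIDATE:-, TRANSFORM:-, EMIT:-] out:P6(v=0); bubbles=4
Total bubble-slots: 20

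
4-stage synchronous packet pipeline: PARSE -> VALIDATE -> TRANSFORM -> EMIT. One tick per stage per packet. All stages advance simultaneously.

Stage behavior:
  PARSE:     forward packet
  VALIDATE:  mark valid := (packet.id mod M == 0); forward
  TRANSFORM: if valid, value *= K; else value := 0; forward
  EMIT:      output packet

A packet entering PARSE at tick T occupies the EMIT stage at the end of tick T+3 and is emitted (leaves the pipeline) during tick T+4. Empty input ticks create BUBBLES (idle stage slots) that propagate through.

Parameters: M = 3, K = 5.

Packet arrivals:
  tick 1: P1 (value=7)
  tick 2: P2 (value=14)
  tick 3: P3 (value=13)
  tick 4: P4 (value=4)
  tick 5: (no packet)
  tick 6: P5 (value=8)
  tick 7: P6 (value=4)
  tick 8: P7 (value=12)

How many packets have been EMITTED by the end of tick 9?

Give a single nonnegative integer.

Tick 1: [PARSE:P1(v=7,ok=F), VALIDATE:-, TRANSFORM:-, EMIT:-] out:-; in:P1
Tick 2: [PARSE:P2(v=14,ok=F), VALIDATE:P1(v=7,ok=F), TRANSFORM:-, EMIT:-] out:-; in:P2
Tick 3: [PARSE:P3(v=13,ok=F), VALIDATE:P2(v=14,ok=F), TRANSFORM:P1(v=0,ok=F), EMIT:-] out:-; in:P3
Tick 4: [PARSE:P4(v=4,ok=F), VALIDATE:P3(v=13,ok=T), TRANSFORM:P2(v=0,ok=F), EMIT:P1(v=0,ok=F)] out:-; in:P4
Tick 5: [PARSE:-, VALIDATE:P4(v=4,ok=F), TRANSFORM:P3(v=65,ok=T), EMIT:P2(v=0,ok=F)] out:P1(v=0); in:-
Tick 6: [PARSE:P5(v=8,ok=F), VALIDATE:-, TRANSFORM:P4(v=0,ok=F), EMIT:P3(v=65,ok=T)] out:P2(v=0); in:P5
Tick 7: [PARSE:P6(v=4,ok=F), VALIDATE:P5(v=8,ok=F), TRANSFORM:-, EMIT:P4(v=0,ok=F)] out:P3(v=65); in:P6
Tick 8: [PARSE:P7(v=12,ok=F), VALIDATE:P6(v=4,ok=T), TRANSFORM:P5(v=0,ok=F), EMIT:-] out:P4(v=0); in:P7
Tick 9: [PARSE:-, VALIDATE:P7(v=12,ok=F), TRANSFORM:P6(v=20,ok=T), EMIT:P5(v=0,ok=F)] out:-; in:-
Emitted by tick 9: ['P1', 'P2', 'P3', 'P4']

Answer: 4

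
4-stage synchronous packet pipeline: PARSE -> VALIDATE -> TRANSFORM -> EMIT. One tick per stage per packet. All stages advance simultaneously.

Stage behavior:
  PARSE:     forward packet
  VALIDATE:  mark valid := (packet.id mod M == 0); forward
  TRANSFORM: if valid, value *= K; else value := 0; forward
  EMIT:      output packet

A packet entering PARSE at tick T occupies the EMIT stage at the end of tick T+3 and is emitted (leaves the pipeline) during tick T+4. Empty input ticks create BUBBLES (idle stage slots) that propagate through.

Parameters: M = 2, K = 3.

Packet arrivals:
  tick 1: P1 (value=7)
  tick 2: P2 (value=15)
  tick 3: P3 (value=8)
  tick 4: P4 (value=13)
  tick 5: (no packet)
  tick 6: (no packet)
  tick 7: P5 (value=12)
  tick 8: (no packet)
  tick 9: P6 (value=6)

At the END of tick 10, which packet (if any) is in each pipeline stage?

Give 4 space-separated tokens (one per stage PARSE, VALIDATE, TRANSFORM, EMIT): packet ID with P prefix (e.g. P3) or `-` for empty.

Tick 1: [PARSE:P1(v=7,ok=F), VALIDATE:-, TRANSFORM:-, EMIT:-] out:-; in:P1
Tick 2: [PARSE:P2(v=15,ok=F), VALIDATE:P1(v=7,ok=F), TRANSFORM:-, EMIT:-] out:-; in:P2
Tick 3: [PARSE:P3(v=8,ok=F), VALIDATE:P2(v=15,ok=T), TRANSFORM:P1(v=0,ok=F), EMIT:-] out:-; in:P3
Tick 4: [PARSE:P4(v=13,ok=F), VALIDATE:P3(v=8,ok=F), TRANSFORM:P2(v=45,ok=T), EMIT:P1(v=0,ok=F)] out:-; in:P4
Tick 5: [PARSE:-, VALIDATE:P4(v=13,ok=T), TRANSFORM:P3(v=0,ok=F), EMIT:P2(v=45,ok=T)] out:P1(v=0); in:-
Tick 6: [PARSE:-, VALIDATE:-, TRANSFORM:P4(v=39,ok=T), EMIT:P3(v=0,ok=F)] out:P2(v=45); in:-
Tick 7: [PARSE:P5(v=12,ok=F), VALIDATE:-, TRANSFORM:-, EMIT:P4(v=39,ok=T)] out:P3(v=0); in:P5
Tick 8: [PARSE:-, VALIDATE:P5(v=12,ok=F), TRANSFORM:-, EMIT:-] out:P4(v=39); in:-
Tick 9: [PARSE:P6(v=6,ok=F), VALIDATE:-, TRANSFORM:P5(v=0,ok=F), EMIT:-] out:-; in:P6
Tick 10: [PARSE:-, VALIDATE:P6(v=6,ok=T), TRANSFORM:-, EMIT:P5(v=0,ok=F)] out:-; in:-
At end of tick 10: ['-', 'P6', '-', 'P5']

Answer: - P6 - P5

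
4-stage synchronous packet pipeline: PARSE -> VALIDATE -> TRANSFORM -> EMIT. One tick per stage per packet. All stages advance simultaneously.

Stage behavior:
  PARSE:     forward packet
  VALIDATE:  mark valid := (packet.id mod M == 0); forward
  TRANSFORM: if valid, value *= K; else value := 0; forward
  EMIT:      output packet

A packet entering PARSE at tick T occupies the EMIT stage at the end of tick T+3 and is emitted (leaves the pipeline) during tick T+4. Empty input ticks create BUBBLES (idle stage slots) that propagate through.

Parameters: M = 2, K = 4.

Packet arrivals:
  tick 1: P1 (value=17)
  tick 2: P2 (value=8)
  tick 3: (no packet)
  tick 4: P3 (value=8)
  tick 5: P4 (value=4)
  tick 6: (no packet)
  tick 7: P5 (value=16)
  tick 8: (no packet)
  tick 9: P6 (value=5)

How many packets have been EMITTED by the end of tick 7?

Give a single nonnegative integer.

Answer: 2

Derivation:
Tick 1: [PARSE:P1(v=17,ok=F), VALIDATE:-, TRANSFORM:-, EMIT:-] out:-; in:P1
Tick 2: [PARSE:P2(v=8,ok=F), VALIDATE:P1(v=17,ok=F), TRANSFORM:-, EMIT:-] out:-; in:P2
Tick 3: [PARSE:-, VALIDATE:P2(v=8,ok=T), TRANSFORM:P1(v=0,ok=F), EMIT:-] out:-; in:-
Tick 4: [PARSE:P3(v=8,ok=F), VALIDATE:-, TRANSFORM:P2(v=32,ok=T), EMIT:P1(v=0,ok=F)] out:-; in:P3
Tick 5: [PARSE:P4(v=4,ok=F), VALIDATE:P3(v=8,ok=F), TRANSFORM:-, EMIT:P2(v=32,ok=T)] out:P1(v=0); in:P4
Tick 6: [PARSE:-, VALIDATE:P4(v=4,ok=T), TRANSFORM:P3(v=0,ok=F), EMIT:-] out:P2(v=32); in:-
Tick 7: [PARSE:P5(v=16,ok=F), VALIDATE:-, TRANSFORM:P4(v=16,ok=T), EMIT:P3(v=0,ok=F)] out:-; in:P5
Emitted by tick 7: ['P1', 'P2']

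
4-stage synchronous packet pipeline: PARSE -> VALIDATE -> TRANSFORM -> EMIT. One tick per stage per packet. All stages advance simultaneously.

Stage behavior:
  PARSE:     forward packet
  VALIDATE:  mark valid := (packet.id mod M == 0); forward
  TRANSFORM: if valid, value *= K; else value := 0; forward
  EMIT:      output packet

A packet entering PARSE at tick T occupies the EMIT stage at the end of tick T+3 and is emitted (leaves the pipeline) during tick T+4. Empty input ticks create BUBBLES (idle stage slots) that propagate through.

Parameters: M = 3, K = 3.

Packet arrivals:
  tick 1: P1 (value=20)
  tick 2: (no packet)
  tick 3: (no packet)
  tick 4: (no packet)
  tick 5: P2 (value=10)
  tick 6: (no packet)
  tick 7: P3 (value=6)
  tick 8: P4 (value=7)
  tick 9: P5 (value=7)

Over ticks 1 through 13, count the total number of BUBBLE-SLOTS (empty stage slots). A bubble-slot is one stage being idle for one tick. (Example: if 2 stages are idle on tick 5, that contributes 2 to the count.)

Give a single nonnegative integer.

Tick 1: [PARSE:P1(v=20,ok=F), VALIDATE:-, TRANSFORM:-, EMIT:-] out:-; bubbles=3
Tick 2: [PARSE:-, VALIDATE:P1(v=20,ok=F), TRANSFORM:-, EMIT:-] out:-; bubbles=3
Tick 3: [PARSE:-, VALIDATE:-, TRANSFORM:P1(v=0,ok=F), EMIT:-] out:-; bubbles=3
Tick 4: [PARSE:-, VALIDATE:-, TRANSFORM:-, EMIT:P1(v=0,ok=F)] out:-; bubbles=3
Tick 5: [PARSE:P2(v=10,ok=F), VALIDATE:-, TRANSFORM:-, EMIT:-] out:P1(v=0); bubbles=3
Tick 6: [PARSE:-, VALIDATE:P2(v=10,ok=F), TRANSFORM:-, EMIT:-] out:-; bubbles=3
Tick 7: [PARSE:P3(v=6,ok=F), VALIDATE:-, TRANSFORM:P2(v=0,ok=F), EMIT:-] out:-; bubbles=2
Tick 8: [PARSE:P4(v=7,ok=F), VALIDATE:P3(v=6,ok=T), TRANSFORM:-, EMIT:P2(v=0,ok=F)] out:-; bubbles=1
Tick 9: [PARSE:P5(v=7,ok=F), VALIDATE:P4(v=7,ok=F), TRANSFORM:P3(v=18,ok=T), EMIT:-] out:P2(v=0); bubbles=1
Tick 10: [PARSE:-, VALIDATE:P5(v=7,ok=F), TRANSFORM:P4(v=0,ok=F), EMIT:P3(v=18,ok=T)] out:-; bubbles=1
Tick 11: [PARSE:-, VALIDATE:-, TRANSFORM:P5(v=0,ok=F), EMIT:P4(v=0,ok=F)] out:P3(v=18); bubbles=2
Tick 12: [PARSE:-, VALIDATE:-, TRANSFORM:-, EMIT:P5(v=0,ok=F)] out:P4(v=0); bubbles=3
Tick 13: [PARSE:-, VALIDATE:-, TRANSFORM:-, EMIT:-] out:P5(v=0); bubbles=4
Total bubble-slots: 32

Answer: 32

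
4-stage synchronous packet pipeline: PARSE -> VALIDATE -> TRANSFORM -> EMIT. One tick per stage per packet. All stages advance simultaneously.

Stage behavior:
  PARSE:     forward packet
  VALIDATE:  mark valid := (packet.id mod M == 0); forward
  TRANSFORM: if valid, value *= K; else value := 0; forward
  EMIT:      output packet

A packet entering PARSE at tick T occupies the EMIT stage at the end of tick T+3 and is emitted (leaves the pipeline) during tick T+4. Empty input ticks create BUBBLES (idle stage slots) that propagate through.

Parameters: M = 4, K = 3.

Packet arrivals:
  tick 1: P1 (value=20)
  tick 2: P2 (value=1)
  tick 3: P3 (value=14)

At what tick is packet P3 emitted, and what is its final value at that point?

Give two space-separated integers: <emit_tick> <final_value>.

Tick 1: [PARSE:P1(v=20,ok=F), VALIDATE:-, TRANSFORM:-, EMIT:-] out:-; in:P1
Tick 2: [PARSE:P2(v=1,ok=F), VALIDATE:P1(v=20,ok=F), TRANSFORM:-, EMIT:-] out:-; in:P2
Tick 3: [PARSE:P3(v=14,ok=F), VALIDATE:P2(v=1,ok=F), TRANSFORM:P1(v=0,ok=F), EMIT:-] out:-; in:P3
Tick 4: [PARSE:-, VALIDATE:P3(v=14,ok=F), TRANSFORM:P2(v=0,ok=F), EMIT:P1(v=0,ok=F)] out:-; in:-
Tick 5: [PARSE:-, VALIDATE:-, TRANSFORM:P3(v=0,ok=F), EMIT:P2(v=0,ok=F)] out:P1(v=0); in:-
Tick 6: [PARSE:-, VALIDATE:-, TRANSFORM:-, EMIT:P3(v=0,ok=F)] out:P2(v=0); in:-
Tick 7: [PARSE:-, VALIDATE:-, TRANSFORM:-, EMIT:-] out:P3(v=0); in:-
P3: arrives tick 3, valid=False (id=3, id%4=3), emit tick 7, final value 0

Answer: 7 0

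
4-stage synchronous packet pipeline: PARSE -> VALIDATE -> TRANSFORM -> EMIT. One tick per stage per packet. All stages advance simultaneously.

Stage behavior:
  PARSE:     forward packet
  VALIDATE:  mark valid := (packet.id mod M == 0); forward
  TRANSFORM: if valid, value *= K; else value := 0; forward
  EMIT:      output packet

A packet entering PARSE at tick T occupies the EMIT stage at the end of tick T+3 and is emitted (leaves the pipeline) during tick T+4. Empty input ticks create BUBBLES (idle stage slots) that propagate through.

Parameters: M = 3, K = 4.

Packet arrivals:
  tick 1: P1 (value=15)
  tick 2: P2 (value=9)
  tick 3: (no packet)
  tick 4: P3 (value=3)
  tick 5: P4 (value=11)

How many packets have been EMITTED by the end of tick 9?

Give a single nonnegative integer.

Answer: 4

Derivation:
Tick 1: [PARSE:P1(v=15,ok=F), VALIDATE:-, TRANSFORM:-, EMIT:-] out:-; in:P1
Tick 2: [PARSE:P2(v=9,ok=F), VALIDATE:P1(v=15,ok=F), TRANSFORM:-, EMIT:-] out:-; in:P2
Tick 3: [PARSE:-, VALIDATE:P2(v=9,ok=F), TRANSFORM:P1(v=0,ok=F), EMIT:-] out:-; in:-
Tick 4: [PARSE:P3(v=3,ok=F), VALIDATE:-, TRANSFORM:P2(v=0,ok=F), EMIT:P1(v=0,ok=F)] out:-; in:P3
Tick 5: [PARSE:P4(v=11,ok=F), VALIDATE:P3(v=3,ok=T), TRANSFORM:-, EMIT:P2(v=0,ok=F)] out:P1(v=0); in:P4
Tick 6: [PARSE:-, VALIDATE:P4(v=11,ok=F), TRANSFORM:P3(v=12,ok=T), EMIT:-] out:P2(v=0); in:-
Tick 7: [PARSE:-, VALIDATE:-, TRANSFORM:P4(v=0,ok=F), EMIT:P3(v=12,ok=T)] out:-; in:-
Tick 8: [PARSE:-, VALIDATE:-, TRANSFORM:-, EMIT:P4(v=0,ok=F)] out:P3(v=12); in:-
Tick 9: [PARSE:-, VALIDATE:-, TRANSFORM:-, EMIT:-] out:P4(v=0); in:-
Emitted by tick 9: ['P1', 'P2', 'P3', 'P4']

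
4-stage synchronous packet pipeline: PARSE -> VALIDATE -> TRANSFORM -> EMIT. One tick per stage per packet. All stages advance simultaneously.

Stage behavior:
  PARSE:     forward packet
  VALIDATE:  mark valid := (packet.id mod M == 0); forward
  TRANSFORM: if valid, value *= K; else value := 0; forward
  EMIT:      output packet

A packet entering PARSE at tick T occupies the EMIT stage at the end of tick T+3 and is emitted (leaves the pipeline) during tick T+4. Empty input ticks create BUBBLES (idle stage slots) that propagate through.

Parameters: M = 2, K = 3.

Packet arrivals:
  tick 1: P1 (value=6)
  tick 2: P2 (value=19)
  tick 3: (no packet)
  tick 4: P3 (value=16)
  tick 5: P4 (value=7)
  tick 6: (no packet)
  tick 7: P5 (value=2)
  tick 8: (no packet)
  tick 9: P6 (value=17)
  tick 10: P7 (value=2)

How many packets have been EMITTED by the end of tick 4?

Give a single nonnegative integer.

Answer: 0

Derivation:
Tick 1: [PARSE:P1(v=6,ok=F), VALIDATE:-, TRANSFORM:-, EMIT:-] out:-; in:P1
Tick 2: [PARSE:P2(v=19,ok=F), VALIDATE:P1(v=6,ok=F), TRANSFORM:-, EMIT:-] out:-; in:P2
Tick 3: [PARSE:-, VALIDATE:P2(v=19,ok=T), TRANSFORM:P1(v=0,ok=F), EMIT:-] out:-; in:-
Tick 4: [PARSE:P3(v=16,ok=F), VALIDATE:-, TRANSFORM:P2(v=57,ok=T), EMIT:P1(v=0,ok=F)] out:-; in:P3
Emitted by tick 4: []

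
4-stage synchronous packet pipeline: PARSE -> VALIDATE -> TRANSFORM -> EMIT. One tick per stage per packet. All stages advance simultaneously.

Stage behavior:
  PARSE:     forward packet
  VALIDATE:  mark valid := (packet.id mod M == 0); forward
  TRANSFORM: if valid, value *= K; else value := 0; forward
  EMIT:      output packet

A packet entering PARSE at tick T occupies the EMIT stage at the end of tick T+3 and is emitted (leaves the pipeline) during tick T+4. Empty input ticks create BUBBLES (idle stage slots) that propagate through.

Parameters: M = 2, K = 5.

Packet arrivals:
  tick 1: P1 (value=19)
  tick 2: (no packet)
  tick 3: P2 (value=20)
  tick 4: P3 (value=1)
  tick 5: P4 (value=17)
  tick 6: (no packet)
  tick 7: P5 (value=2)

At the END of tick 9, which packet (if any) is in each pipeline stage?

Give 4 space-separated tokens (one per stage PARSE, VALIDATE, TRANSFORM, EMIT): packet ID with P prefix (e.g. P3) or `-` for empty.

Answer: - - P5 -

Derivation:
Tick 1: [PARSE:P1(v=19,ok=F), VALIDATE:-, TRANSFORM:-, EMIT:-] out:-; in:P1
Tick 2: [PARSE:-, VALIDATE:P1(v=19,ok=F), TRANSFORM:-, EMIT:-] out:-; in:-
Tick 3: [PARSE:P2(v=20,ok=F), VALIDATE:-, TRANSFORM:P1(v=0,ok=F), EMIT:-] out:-; in:P2
Tick 4: [PARSE:P3(v=1,ok=F), VALIDATE:P2(v=20,ok=T), TRANSFORM:-, EMIT:P1(v=0,ok=F)] out:-; in:P3
Tick 5: [PARSE:P4(v=17,ok=F), VALIDATE:P3(v=1,ok=F), TRANSFORM:P2(v=100,ok=T), EMIT:-] out:P1(v=0); in:P4
Tick 6: [PARSE:-, VALIDATE:P4(v=17,ok=T), TRANSFORM:P3(v=0,ok=F), EMIT:P2(v=100,ok=T)] out:-; in:-
Tick 7: [PARSE:P5(v=2,ok=F), VALIDATE:-, TRANSFORM:P4(v=85,ok=T), EMIT:P3(v=0,ok=F)] out:P2(v=100); in:P5
Tick 8: [PARSE:-, VALIDATE:P5(v=2,ok=F), TRANSFORM:-, EMIT:P4(v=85,ok=T)] out:P3(v=0); in:-
Tick 9: [PARSE:-, VALIDATE:-, TRANSFORM:P5(v=0,ok=F), EMIT:-] out:P4(v=85); in:-
At end of tick 9: ['-', '-', 'P5', '-']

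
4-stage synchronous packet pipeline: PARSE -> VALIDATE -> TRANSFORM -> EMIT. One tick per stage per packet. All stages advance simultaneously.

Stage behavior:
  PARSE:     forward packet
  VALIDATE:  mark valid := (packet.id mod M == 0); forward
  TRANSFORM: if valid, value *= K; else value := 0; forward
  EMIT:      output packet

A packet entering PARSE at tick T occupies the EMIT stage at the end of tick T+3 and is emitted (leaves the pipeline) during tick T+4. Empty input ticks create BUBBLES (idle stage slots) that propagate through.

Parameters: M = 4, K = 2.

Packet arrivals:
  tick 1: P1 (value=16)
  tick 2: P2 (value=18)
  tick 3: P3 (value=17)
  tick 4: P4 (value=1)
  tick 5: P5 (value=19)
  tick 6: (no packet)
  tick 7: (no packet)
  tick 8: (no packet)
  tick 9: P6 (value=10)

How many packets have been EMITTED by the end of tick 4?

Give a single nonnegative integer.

Tick 1: [PARSE:P1(v=16,ok=F), VALIDATE:-, TRANSFORM:-, EMIT:-] out:-; in:P1
Tick 2: [PARSE:P2(v=18,ok=F), VALIDATE:P1(v=16,ok=F), TRANSFORM:-, EMIT:-] out:-; in:P2
Tick 3: [PARSE:P3(v=17,ok=F), VALIDATE:P2(v=18,ok=F), TRANSFORM:P1(v=0,ok=F), EMIT:-] out:-; in:P3
Tick 4: [PARSE:P4(v=1,ok=F), VALIDATE:P3(v=17,ok=F), TRANSFORM:P2(v=0,ok=F), EMIT:P1(v=0,ok=F)] out:-; in:P4
Emitted by tick 4: []

Answer: 0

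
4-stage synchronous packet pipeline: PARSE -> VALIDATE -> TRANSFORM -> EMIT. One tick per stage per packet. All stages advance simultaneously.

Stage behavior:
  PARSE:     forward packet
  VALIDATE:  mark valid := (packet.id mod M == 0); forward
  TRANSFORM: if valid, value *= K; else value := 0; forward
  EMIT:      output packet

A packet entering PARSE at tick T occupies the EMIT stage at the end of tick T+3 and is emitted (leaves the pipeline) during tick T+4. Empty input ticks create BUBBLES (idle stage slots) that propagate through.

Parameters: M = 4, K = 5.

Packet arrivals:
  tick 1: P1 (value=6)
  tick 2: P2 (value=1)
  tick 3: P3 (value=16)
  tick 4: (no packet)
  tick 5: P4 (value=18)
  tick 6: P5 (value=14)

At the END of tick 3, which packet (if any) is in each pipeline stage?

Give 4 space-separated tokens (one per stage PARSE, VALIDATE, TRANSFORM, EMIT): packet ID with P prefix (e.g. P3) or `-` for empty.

Tick 1: [PARSE:P1(v=6,ok=F), VALIDATE:-, TRANSFORM:-, EMIT:-] out:-; in:P1
Tick 2: [PARSE:P2(v=1,ok=F), VALIDATE:P1(v=6,ok=F), TRANSFORM:-, EMIT:-] out:-; in:P2
Tick 3: [PARSE:P3(v=16,ok=F), VALIDATE:P2(v=1,ok=F), TRANSFORM:P1(v=0,ok=F), EMIT:-] out:-; in:P3
At end of tick 3: ['P3', 'P2', 'P1', '-']

Answer: P3 P2 P1 -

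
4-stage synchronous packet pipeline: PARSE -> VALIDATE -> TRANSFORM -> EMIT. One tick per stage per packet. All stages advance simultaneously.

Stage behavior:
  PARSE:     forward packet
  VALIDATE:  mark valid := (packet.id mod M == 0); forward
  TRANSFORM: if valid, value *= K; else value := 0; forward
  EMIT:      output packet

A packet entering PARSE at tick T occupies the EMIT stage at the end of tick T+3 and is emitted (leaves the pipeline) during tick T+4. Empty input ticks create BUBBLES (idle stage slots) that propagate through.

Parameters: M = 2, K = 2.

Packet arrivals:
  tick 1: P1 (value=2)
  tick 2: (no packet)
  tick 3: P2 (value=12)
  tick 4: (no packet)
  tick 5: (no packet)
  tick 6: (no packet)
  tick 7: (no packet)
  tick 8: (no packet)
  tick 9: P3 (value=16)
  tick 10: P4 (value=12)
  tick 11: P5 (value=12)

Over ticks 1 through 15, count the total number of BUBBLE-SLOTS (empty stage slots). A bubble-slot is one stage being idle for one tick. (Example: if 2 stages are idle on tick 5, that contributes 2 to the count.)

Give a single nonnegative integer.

Tick 1: [PARSE:P1(v=2,ok=F), VALIDATE:-, TRANSFORM:-, EMIT:-] out:-; bubbles=3
Tick 2: [PARSE:-, VALIDATE:P1(v=2,ok=F), TRANSFORM:-, EMIT:-] out:-; bubbles=3
Tick 3: [PARSE:P2(v=12,ok=F), VALIDATE:-, TRANSFORM:P1(v=0,ok=F), EMIT:-] out:-; bubbles=2
Tick 4: [PARSE:-, VALIDATE:P2(v=12,ok=T), TRANSFORM:-, EMIT:P1(v=0,ok=F)] out:-; bubbles=2
Tick 5: [PARSE:-, VALIDATE:-, TRANSFORM:P2(v=24,ok=T), EMIT:-] out:P1(v=0); bubbles=3
Tick 6: [PARSE:-, VALIDATE:-, TRANSFORM:-, EMIT:P2(v=24,ok=T)] out:-; bubbles=3
Tick 7: [PARSE:-, VALIDATE:-, TRANSFORM:-, EMIT:-] out:P2(v=24); bubbles=4
Tick 8: [PARSE:-, VALIDATE:-, TRANSFORM:-, EMIT:-] out:-; bubbles=4
Tick 9: [PARSE:P3(v=16,ok=F), VALIDATE:-, TRANSFORM:-, EMIT:-] out:-; bubbles=3
Tick 10: [PARSE:P4(v=12,ok=F), VALIDATE:P3(v=16,ok=F), TRANSFORM:-, EMIT:-] out:-; bubbles=2
Tick 11: [PARSE:P5(v=12,ok=F), VALIDATE:P4(v=12,ok=T), TRANSFORM:P3(v=0,ok=F), EMIT:-] out:-; bubbles=1
Tick 12: [PARSE:-, VALIDATE:P5(v=12,ok=F), TRANSFORM:P4(v=24,ok=T), EMIT:P3(v=0,ok=F)] out:-; bubbles=1
Tick 13: [PARSE:-, VALIDATE:-, TRANSFORM:P5(v=0,ok=F), EMIT:P4(v=24,ok=T)] out:P3(v=0); bubbles=2
Tick 14: [PARSE:-, VALIDATE:-, TRANSFORM:-, EMIT:P5(v=0,ok=F)] out:P4(v=24); bubbles=3
Tick 15: [PARSE:-, VALIDATE:-, TRANSFORM:-, EMIT:-] out:P5(v=0); bubbles=4
Total bubble-slots: 40

Answer: 40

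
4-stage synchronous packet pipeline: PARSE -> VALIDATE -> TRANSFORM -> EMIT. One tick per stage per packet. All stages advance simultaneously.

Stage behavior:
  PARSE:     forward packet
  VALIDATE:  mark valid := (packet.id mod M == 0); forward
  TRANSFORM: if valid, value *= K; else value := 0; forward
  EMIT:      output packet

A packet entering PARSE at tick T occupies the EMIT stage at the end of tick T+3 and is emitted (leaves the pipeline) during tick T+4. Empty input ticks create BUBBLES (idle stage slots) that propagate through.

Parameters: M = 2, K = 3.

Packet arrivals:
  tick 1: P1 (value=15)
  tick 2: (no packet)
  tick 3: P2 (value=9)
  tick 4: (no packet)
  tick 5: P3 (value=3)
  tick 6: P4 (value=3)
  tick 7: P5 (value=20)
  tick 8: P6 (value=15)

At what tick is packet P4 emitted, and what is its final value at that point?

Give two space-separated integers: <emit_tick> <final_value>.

Tick 1: [PARSE:P1(v=15,ok=F), VALIDATE:-, TRANSFORM:-, EMIT:-] out:-; in:P1
Tick 2: [PARSE:-, VALIDATE:P1(v=15,ok=F), TRANSFORM:-, EMIT:-] out:-; in:-
Tick 3: [PARSE:P2(v=9,ok=F), VALIDATE:-, TRANSFORM:P1(v=0,ok=F), EMIT:-] out:-; in:P2
Tick 4: [PARSE:-, VALIDATE:P2(v=9,ok=T), TRANSFORM:-, EMIT:P1(v=0,ok=F)] out:-; in:-
Tick 5: [PARSE:P3(v=3,ok=F), VALIDATE:-, TRANSFORM:P2(v=27,ok=T), EMIT:-] out:P1(v=0); in:P3
Tick 6: [PARSE:P4(v=3,ok=F), VALIDATE:P3(v=3,ok=F), TRANSFORM:-, EMIT:P2(v=27,ok=T)] out:-; in:P4
Tick 7: [PARSE:P5(v=20,ok=F), VALIDATE:P4(v=3,ok=T), TRANSFORM:P3(v=0,ok=F), EMIT:-] out:P2(v=27); in:P5
Tick 8: [PARSE:P6(v=15,ok=F), VALIDATE:P5(v=20,ok=F), TRANSFORM:P4(v=9,ok=T), EMIT:P3(v=0,ok=F)] out:-; in:P6
Tick 9: [PARSE:-, VALIDATE:P6(v=15,ok=T), TRANSFORM:P5(v=0,ok=F), EMIT:P4(v=9,ok=T)] out:P3(v=0); in:-
Tick 10: [PARSE:-, VALIDATE:-, TRANSFORM:P6(v=45,ok=T), EMIT:P5(v=0,ok=F)] out:P4(v=9); in:-
Tick 11: [PARSE:-, VALIDATE:-, TRANSFORM:-, EMIT:P6(v=45,ok=T)] out:P5(v=0); in:-
Tick 12: [PARSE:-, VALIDATE:-, TRANSFORM:-, EMIT:-] out:P6(v=45); in:-
P4: arrives tick 6, valid=True (id=4, id%2=0), emit tick 10, final value 9

Answer: 10 9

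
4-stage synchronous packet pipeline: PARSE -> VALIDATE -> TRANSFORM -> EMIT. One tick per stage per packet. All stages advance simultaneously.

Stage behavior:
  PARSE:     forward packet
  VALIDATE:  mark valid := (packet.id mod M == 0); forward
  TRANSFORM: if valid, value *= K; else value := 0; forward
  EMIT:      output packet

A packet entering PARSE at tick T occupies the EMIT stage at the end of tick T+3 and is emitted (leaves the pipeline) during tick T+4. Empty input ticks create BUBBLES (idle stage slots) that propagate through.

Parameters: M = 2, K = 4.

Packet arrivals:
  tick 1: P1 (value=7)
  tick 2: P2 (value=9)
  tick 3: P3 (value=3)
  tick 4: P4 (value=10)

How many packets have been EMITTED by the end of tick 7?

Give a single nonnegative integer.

Tick 1: [PARSE:P1(v=7,ok=F), VALIDATE:-, TRANSFORM:-, EMIT:-] out:-; in:P1
Tick 2: [PARSE:P2(v=9,ok=F), VALIDATE:P1(v=7,ok=F), TRANSFORM:-, EMIT:-] out:-; in:P2
Tick 3: [PARSE:P3(v=3,ok=F), VALIDATE:P2(v=9,ok=T), TRANSFORM:P1(v=0,ok=F), EMIT:-] out:-; in:P3
Tick 4: [PARSE:P4(v=10,ok=F), VALIDATE:P3(v=3,ok=F), TRANSFORM:P2(v=36,ok=T), EMIT:P1(v=0,ok=F)] out:-; in:P4
Tick 5: [PARSE:-, VALIDATE:P4(v=10,ok=T), TRANSFORM:P3(v=0,ok=F), EMIT:P2(v=36,ok=T)] out:P1(v=0); in:-
Tick 6: [PARSE:-, VALIDATE:-, TRANSFORM:P4(v=40,ok=T), EMIT:P3(v=0,ok=F)] out:P2(v=36); in:-
Tick 7: [PARSE:-, VALIDATE:-, TRANSFORM:-, EMIT:P4(v=40,ok=T)] out:P3(v=0); in:-
Emitted by tick 7: ['P1', 'P2', 'P3']

Answer: 3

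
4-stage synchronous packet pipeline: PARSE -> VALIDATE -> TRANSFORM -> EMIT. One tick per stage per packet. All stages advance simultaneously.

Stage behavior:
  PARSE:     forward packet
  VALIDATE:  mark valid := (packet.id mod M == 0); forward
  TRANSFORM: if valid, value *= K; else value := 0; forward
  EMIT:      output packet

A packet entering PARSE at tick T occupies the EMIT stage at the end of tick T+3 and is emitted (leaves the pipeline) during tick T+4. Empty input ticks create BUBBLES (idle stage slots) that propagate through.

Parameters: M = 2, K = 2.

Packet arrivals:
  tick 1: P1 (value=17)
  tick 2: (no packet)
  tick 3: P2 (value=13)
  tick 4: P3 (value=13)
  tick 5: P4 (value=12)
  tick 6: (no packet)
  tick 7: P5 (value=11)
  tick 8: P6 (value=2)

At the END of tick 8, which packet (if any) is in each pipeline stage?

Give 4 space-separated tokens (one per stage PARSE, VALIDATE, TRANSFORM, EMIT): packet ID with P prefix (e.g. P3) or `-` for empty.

Answer: P6 P5 - P4

Derivation:
Tick 1: [PARSE:P1(v=17,ok=F), VALIDATE:-, TRANSFORM:-, EMIT:-] out:-; in:P1
Tick 2: [PARSE:-, VALIDATE:P1(v=17,ok=F), TRANSFORM:-, EMIT:-] out:-; in:-
Tick 3: [PARSE:P2(v=13,ok=F), VALIDATE:-, TRANSFORM:P1(v=0,ok=F), EMIT:-] out:-; in:P2
Tick 4: [PARSE:P3(v=13,ok=F), VALIDATE:P2(v=13,ok=T), TRANSFORM:-, EMIT:P1(v=0,ok=F)] out:-; in:P3
Tick 5: [PARSE:P4(v=12,ok=F), VALIDATE:P3(v=13,ok=F), TRANSFORM:P2(v=26,ok=T), EMIT:-] out:P1(v=0); in:P4
Tick 6: [PARSE:-, VALIDATE:P4(v=12,ok=T), TRANSFORM:P3(v=0,ok=F), EMIT:P2(v=26,ok=T)] out:-; in:-
Tick 7: [PARSE:P5(v=11,ok=F), VALIDATE:-, TRANSFORM:P4(v=24,ok=T), EMIT:P3(v=0,ok=F)] out:P2(v=26); in:P5
Tick 8: [PARSE:P6(v=2,ok=F), VALIDATE:P5(v=11,ok=F), TRANSFORM:-, EMIT:P4(v=24,ok=T)] out:P3(v=0); in:P6
At end of tick 8: ['P6', 'P5', '-', 'P4']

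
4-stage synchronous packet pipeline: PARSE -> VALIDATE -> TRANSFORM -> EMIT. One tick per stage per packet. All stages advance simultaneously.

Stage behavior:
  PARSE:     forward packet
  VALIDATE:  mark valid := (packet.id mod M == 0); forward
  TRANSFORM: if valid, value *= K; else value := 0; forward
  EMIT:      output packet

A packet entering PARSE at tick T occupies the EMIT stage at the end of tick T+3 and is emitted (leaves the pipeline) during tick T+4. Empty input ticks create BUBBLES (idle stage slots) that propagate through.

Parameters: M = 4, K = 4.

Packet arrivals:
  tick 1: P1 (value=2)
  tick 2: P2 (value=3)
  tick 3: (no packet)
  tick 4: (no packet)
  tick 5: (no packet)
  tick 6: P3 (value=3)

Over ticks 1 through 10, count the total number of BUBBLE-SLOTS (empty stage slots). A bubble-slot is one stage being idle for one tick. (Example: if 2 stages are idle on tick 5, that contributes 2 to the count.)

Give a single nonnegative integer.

Tick 1: [PARSE:P1(v=2,ok=F), VALIDATE:-, TRANSFORM:-, EMIT:-] out:-; bubbles=3
Tick 2: [PARSE:P2(v=3,ok=F), VALIDATE:P1(v=2,ok=F), TRANSFORM:-, EMIT:-] out:-; bubbles=2
Tick 3: [PARSE:-, VALIDATE:P2(v=3,ok=F), TRANSFORM:P1(v=0,ok=F), EMIT:-] out:-; bubbles=2
Tick 4: [PARSE:-, VALIDATE:-, TRANSFORM:P2(v=0,ok=F), EMIT:P1(v=0,ok=F)] out:-; bubbles=2
Tick 5: [PARSE:-, VALIDATE:-, TRANSFORM:-, EMIT:P2(v=0,ok=F)] out:P1(v=0); bubbles=3
Tick 6: [PARSE:P3(v=3,ok=F), VALIDATE:-, TRANSFORM:-, EMIT:-] out:P2(v=0); bubbles=3
Tick 7: [PARSE:-, VALIDATE:P3(v=3,ok=F), TRANSFORM:-, EMIT:-] out:-; bubbles=3
Tick 8: [PARSE:-, VALIDATE:-, TRANSFORM:P3(v=0,ok=F), EMIT:-] out:-; bubbles=3
Tick 9: [PARSE:-, VALIDATE:-, TRANSFORM:-, EMIT:P3(v=0,ok=F)] out:-; bubbles=3
Tick 10: [PARSE:-, VALIDATE:-, TRANSFORM:-, EMIT:-] out:P3(v=0); bubbles=4
Total bubble-slots: 28

Answer: 28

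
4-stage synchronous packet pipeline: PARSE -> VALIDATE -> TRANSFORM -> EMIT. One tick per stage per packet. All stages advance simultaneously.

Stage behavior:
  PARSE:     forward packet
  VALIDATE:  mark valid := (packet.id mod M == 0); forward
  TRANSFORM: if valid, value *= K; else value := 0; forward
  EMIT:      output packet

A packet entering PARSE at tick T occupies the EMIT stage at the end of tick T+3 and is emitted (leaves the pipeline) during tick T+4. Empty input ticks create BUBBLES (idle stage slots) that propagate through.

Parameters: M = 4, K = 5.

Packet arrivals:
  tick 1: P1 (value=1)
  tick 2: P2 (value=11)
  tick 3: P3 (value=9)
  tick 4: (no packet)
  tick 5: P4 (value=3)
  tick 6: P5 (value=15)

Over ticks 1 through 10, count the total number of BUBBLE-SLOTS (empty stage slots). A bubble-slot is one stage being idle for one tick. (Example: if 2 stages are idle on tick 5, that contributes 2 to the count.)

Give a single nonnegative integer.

Tick 1: [PARSE:P1(v=1,ok=F), VALIDATE:-, TRANSFORM:-, EMIT:-] out:-; bubbles=3
Tick 2: [PARSE:P2(v=11,ok=F), VALIDATE:P1(v=1,ok=F), TRANSFORM:-, EMIT:-] out:-; bubbles=2
Tick 3: [PARSE:P3(v=9,ok=F), VALIDATE:P2(v=11,ok=F), TRANSFORM:P1(v=0,ok=F), EMIT:-] out:-; bubbles=1
Tick 4: [PARSE:-, VALIDATE:P3(v=9,ok=F), TRANSFORM:P2(v=0,ok=F), EMIT:P1(v=0,ok=F)] out:-; bubbles=1
Tick 5: [PARSE:P4(v=3,ok=F), VALIDATE:-, TRANSFORM:P3(v=0,ok=F), EMIT:P2(v=0,ok=F)] out:P1(v=0); bubbles=1
Tick 6: [PARSE:P5(v=15,ok=F), VALIDATE:P4(v=3,ok=T), TRANSFORM:-, EMIT:P3(v=0,ok=F)] out:P2(v=0); bubbles=1
Tick 7: [PARSE:-, VALIDATE:P5(v=15,ok=F), TRANSFORM:P4(v=15,ok=T), EMIT:-] out:P3(v=0); bubbles=2
Tick 8: [PARSE:-, VALIDATE:-, TRANSFORM:P5(v=0,ok=F), EMIT:P4(v=15,ok=T)] out:-; bubbles=2
Tick 9: [PARSE:-, VALIDATE:-, TRANSFORM:-, EMIT:P5(v=0,ok=F)] out:P4(v=15); bubbles=3
Tick 10: [PARSE:-, VALIDATE:-, TRANSFORM:-, EMIT:-] out:P5(v=0); bubbles=4
Total bubble-slots: 20

Answer: 20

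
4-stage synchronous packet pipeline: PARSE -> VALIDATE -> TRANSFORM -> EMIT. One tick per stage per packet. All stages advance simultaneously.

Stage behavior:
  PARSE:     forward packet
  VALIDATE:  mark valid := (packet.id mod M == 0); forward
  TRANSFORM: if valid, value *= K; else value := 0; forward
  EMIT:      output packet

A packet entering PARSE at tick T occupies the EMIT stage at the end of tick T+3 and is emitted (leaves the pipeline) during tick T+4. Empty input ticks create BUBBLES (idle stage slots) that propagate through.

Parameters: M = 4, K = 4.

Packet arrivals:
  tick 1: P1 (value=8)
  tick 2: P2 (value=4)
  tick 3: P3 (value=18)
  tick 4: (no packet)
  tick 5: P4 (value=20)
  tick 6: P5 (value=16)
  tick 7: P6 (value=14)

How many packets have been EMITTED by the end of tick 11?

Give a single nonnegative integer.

Answer: 6

Derivation:
Tick 1: [PARSE:P1(v=8,ok=F), VALIDATE:-, TRANSFORM:-, EMIT:-] out:-; in:P1
Tick 2: [PARSE:P2(v=4,ok=F), VALIDATE:P1(v=8,ok=F), TRANSFORM:-, EMIT:-] out:-; in:P2
Tick 3: [PARSE:P3(v=18,ok=F), VALIDATE:P2(v=4,ok=F), TRANSFORM:P1(v=0,ok=F), EMIT:-] out:-; in:P3
Tick 4: [PARSE:-, VALIDATE:P3(v=18,ok=F), TRANSFORM:P2(v=0,ok=F), EMIT:P1(v=0,ok=F)] out:-; in:-
Tick 5: [PARSE:P4(v=20,ok=F), VALIDATE:-, TRANSFORM:P3(v=0,ok=F), EMIT:P2(v=0,ok=F)] out:P1(v=0); in:P4
Tick 6: [PARSE:P5(v=16,ok=F), VALIDATE:P4(v=20,ok=T), TRANSFORM:-, EMIT:P3(v=0,ok=F)] out:P2(v=0); in:P5
Tick 7: [PARSE:P6(v=14,ok=F), VALIDATE:P5(v=16,ok=F), TRANSFORM:P4(v=80,ok=T), EMIT:-] out:P3(v=0); in:P6
Tick 8: [PARSE:-, VALIDATE:P6(v=14,ok=F), TRANSFORM:P5(v=0,ok=F), EMIT:P4(v=80,ok=T)] out:-; in:-
Tick 9: [PARSE:-, VALIDATE:-, TRANSFORM:P6(v=0,ok=F), EMIT:P5(v=0,ok=F)] out:P4(v=80); in:-
Tick 10: [PARSE:-, VALIDATE:-, TRANSFORM:-, EMIT:P6(v=0,ok=F)] out:P5(v=0); in:-
Tick 11: [PARSE:-, VALIDATE:-, TRANSFORM:-, EMIT:-] out:P6(v=0); in:-
Emitted by tick 11: ['P1', 'P2', 'P3', 'P4', 'P5', 'P6']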